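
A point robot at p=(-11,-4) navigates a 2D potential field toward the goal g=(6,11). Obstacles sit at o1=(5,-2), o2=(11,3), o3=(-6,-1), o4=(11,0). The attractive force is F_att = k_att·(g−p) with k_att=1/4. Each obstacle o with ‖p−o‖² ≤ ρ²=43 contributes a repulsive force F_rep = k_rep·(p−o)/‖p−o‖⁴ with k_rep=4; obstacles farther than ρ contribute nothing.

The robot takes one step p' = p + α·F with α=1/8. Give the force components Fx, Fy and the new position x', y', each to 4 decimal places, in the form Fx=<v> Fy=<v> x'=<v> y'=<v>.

Fx=4.2327 Fy=3.7396 x'=-10.4709 y'=-3.5325

F_att = 1/4·(g−p) = 1/4·(17,15) = (4.2500,3.7500)
o1: d²=260 > ρ²=43 → inactive
o2: d²=533 > ρ²=43 → inactive
o3: d²=34 ≤ ρ²=43; F_rep = 4·(-5,-3)/34² = (-0.0173,-0.0104)
o4: d²=500 > ρ²=43 → inactive
F = F_att + ΣF_rep = (4.2327,3.7396)
p' = p + 1/8·F = (-10.4709,-3.5325)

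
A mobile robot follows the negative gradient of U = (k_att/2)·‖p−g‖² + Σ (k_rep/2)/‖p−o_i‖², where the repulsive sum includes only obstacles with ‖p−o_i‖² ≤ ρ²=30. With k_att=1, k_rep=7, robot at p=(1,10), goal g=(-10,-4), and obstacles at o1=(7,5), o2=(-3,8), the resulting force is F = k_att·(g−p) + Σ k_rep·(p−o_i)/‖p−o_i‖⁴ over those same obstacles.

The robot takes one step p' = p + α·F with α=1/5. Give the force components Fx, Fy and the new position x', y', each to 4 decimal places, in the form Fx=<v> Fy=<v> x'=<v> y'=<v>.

Fx=-10.9300 Fy=-13.9650 x'=-1.1860 y'=7.2070

F_att = 1·(g−p) = 1·(-11,-14) = (-11.0000,-14.0000)
o1: d²=61 > ρ²=30 → inactive
o2: d²=20 ≤ ρ²=30; F_rep = 7·(4,2)/20² = (0.0700,0.0350)
F = F_att + ΣF_rep = (-10.9300,-13.9650)
p' = p + 1/5·F = (-1.1860,7.2070)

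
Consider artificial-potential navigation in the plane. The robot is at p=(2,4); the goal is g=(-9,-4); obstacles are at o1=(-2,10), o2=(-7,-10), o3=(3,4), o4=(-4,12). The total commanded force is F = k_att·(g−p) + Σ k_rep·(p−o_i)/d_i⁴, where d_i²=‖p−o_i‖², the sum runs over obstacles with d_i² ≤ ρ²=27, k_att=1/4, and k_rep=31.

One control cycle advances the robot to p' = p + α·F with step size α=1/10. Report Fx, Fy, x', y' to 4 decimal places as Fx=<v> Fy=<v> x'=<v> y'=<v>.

F_att = 1/4·(g−p) = 1/4·(-11,-8) = (-2.7500,-2.0000)
o1: d²=52 > ρ²=27 → inactive
o2: d²=277 > ρ²=27 → inactive
o3: d²=1 ≤ ρ²=27; F_rep = 31·(-1,0)/1² = (-31.0000,0.0000)
o4: d²=100 > ρ²=27 → inactive
F = F_att + ΣF_rep = (-33.7500,-2.0000)
p' = p + 1/10·F = (-1.3750,3.8000)

Fx=-33.7500 Fy=-2.0000 x'=-1.3750 y'=3.8000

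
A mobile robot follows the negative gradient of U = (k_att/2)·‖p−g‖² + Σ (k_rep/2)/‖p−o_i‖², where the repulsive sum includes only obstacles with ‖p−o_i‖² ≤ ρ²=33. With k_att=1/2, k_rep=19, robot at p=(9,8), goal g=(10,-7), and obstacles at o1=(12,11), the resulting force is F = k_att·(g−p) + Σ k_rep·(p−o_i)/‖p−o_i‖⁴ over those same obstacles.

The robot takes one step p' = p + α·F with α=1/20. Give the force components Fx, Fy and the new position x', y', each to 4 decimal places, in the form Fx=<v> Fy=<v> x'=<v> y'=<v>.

F_att = 1/2·(g−p) = 1/2·(1,-15) = (0.5000,-7.5000)
o1: d²=18 ≤ ρ²=33; F_rep = 19·(-3,-3)/18² = (-0.1759,-0.1759)
F = F_att + ΣF_rep = (0.3241,-7.6759)
p' = p + 1/20·F = (9.0162,7.6162)

Fx=0.3241 Fy=-7.6759 x'=9.0162 y'=7.6162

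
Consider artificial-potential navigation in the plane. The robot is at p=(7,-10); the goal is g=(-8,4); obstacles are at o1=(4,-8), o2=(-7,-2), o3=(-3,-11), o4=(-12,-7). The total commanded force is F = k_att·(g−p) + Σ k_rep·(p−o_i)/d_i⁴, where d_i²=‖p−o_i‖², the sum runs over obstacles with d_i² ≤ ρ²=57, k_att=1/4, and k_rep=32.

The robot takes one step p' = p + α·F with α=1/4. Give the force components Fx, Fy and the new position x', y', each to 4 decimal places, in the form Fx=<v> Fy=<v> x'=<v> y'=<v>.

F_att = 1/4·(g−p) = 1/4·(-15,14) = (-3.7500,3.5000)
o1: d²=13 ≤ ρ²=57; F_rep = 32·(3,-2)/13² = (0.5680,-0.3787)
o2: d²=260 > ρ²=57 → inactive
o3: d²=101 > ρ²=57 → inactive
o4: d²=370 > ρ²=57 → inactive
F = F_att + ΣF_rep = (-3.1820,3.1213)
p' = p + 1/4·F = (6.2045,-9.2197)

Fx=-3.1820 Fy=3.1213 x'=6.2045 y'=-9.2197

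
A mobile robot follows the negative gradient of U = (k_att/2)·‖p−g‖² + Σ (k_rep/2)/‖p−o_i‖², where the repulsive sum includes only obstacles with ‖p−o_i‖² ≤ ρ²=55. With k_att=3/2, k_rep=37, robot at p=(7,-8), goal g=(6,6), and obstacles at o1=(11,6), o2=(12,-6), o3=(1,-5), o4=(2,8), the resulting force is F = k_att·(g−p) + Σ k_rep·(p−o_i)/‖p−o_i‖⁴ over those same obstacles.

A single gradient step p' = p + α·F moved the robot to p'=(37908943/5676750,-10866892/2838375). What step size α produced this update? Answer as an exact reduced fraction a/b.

F_att = 3/2·(g−p) = 3/2·(-1,14) = (-1.5000,21.0000)
o1: d²=212 > ρ²=55 → inactive
o2: d²=29 ≤ ρ²=55; F_rep = 37·(-5,-2)/29² = (-0.2200,-0.0880)
o3: d²=45 ≤ ρ²=55; F_rep = 37·(6,-3)/45² = (0.1096,-0.0548)
o4: d²=281 > ρ²=55 → inactive
F = F_att + ΣF_rep = (-1.6103,20.8572)
Δp = p'−p = (-0.3221,4.1714); α = Δx/Fx = (-1828307/5676750) / (-1828307/1135350) = 1/5
check: Δy/Fy = (11840108/2838375) / (11840108/567675) = 1/5 ✓

α = 1/5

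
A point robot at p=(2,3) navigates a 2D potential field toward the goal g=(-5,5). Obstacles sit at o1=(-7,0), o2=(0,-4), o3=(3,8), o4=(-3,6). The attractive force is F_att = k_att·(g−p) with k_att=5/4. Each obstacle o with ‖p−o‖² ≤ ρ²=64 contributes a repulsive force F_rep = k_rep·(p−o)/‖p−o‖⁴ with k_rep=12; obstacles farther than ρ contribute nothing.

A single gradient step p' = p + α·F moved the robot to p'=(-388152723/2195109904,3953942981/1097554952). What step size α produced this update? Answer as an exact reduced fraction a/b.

α = 1/4

F_att = 5/4·(g−p) = 5/4·(-7,2) = (-8.7500,2.5000)
o1: d²=90 > ρ²=64 → inactive
o2: d²=53 ≤ ρ²=64; F_rep = 12·(2,7)/53² = (0.0085,0.0299)
o3: d²=26 ≤ ρ²=64; F_rep = 12·(-1,-5)/26² = (-0.0178,-0.0888)
o4: d²=34 ≤ ρ²=64; F_rep = 12·(5,-3)/34² = (0.0519,-0.0311)
F = F_att + ΣF_rep = (-8.7073,2.4100)
Δp = p'−p = (-2.1768,0.6025); α = Δx/Fx = (-4778372531/2195109904) / (-4778372531/548777476) = 1/4
check: Δy/Fy = (661278125/1097554952) / (661278125/274388738) = 1/4 ✓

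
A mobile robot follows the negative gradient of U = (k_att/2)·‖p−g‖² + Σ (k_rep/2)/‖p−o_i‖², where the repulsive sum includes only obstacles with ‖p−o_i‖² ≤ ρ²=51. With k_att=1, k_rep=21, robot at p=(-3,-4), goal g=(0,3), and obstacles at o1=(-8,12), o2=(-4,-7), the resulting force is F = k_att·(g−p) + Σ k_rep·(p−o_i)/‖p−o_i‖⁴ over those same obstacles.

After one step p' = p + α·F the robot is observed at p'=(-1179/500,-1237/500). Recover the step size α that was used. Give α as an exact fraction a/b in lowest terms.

α = 1/5

F_att = 1·(g−p) = 1·(3,7) = (3.0000,7.0000)
o1: d²=281 > ρ²=51 → inactive
o2: d²=10 ≤ ρ²=51; F_rep = 21·(1,3)/10² = (0.2100,0.6300)
F = F_att + ΣF_rep = (3.2100,7.6300)
Δp = p'−p = (0.6420,1.5260); α = Δx/Fx = (321/500) / (321/100) = 1/5
check: Δy/Fy = (763/500) / (763/100) = 1/5 ✓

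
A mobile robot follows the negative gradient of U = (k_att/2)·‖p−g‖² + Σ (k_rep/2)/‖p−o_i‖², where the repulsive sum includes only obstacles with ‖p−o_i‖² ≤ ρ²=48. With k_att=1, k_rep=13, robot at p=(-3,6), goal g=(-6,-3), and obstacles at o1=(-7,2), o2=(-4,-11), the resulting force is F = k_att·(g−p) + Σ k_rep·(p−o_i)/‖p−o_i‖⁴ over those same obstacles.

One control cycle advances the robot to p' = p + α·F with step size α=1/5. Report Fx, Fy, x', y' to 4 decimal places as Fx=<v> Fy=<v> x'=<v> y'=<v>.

Fx=-2.9492 Fy=-8.9492 x'=-3.5898 y'=4.2102

F_att = 1·(g−p) = 1·(-3,-9) = (-3.0000,-9.0000)
o1: d²=32 ≤ ρ²=48; F_rep = 13·(4,4)/32² = (0.0508,0.0508)
o2: d²=290 > ρ²=48 → inactive
F = F_att + ΣF_rep = (-2.9492,-8.9492)
p' = p + 1/5·F = (-3.5898,4.2102)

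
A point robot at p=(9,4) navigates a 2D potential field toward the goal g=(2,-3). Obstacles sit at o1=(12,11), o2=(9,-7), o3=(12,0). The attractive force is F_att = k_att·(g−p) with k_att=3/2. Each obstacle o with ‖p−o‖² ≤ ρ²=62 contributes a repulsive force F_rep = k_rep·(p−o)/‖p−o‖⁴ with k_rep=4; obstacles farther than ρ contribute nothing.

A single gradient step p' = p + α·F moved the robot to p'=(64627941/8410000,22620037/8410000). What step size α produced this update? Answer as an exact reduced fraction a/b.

F_att = 3/2·(g−p) = 3/2·(-7,-7) = (-10.5000,-10.5000)
o1: d²=58 ≤ ρ²=62; F_rep = 4·(-3,-7)/58² = (-0.0036,-0.0083)
o2: d²=121 > ρ²=62 → inactive
o3: d²=25 ≤ ρ²=62; F_rep = 4·(-3,4)/25² = (-0.0192,0.0256)
F = F_att + ΣF_rep = (-10.5228,-10.4827)
Δp = p'−p = (-1.3153,-1.3103); α = Δx/Fx = (-11062059/8410000) / (-11062059/1051250) = 1/8
check: Δy/Fy = (-11019963/8410000) / (-11019963/1051250) = 1/8 ✓

α = 1/8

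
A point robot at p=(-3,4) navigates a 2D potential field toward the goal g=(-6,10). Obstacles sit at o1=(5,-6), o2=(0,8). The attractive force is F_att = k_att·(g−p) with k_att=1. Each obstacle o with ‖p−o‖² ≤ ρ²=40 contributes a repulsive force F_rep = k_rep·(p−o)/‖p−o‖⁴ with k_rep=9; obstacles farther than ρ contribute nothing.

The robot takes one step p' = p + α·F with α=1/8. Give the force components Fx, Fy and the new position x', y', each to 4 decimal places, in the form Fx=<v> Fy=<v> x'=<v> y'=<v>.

Fx=-3.0432 Fy=5.9424 x'=-3.3804 y'=4.7428

F_att = 1·(g−p) = 1·(-3,6) = (-3.0000,6.0000)
o1: d²=164 > ρ²=40 → inactive
o2: d²=25 ≤ ρ²=40; F_rep = 9·(-3,-4)/25² = (-0.0432,-0.0576)
F = F_att + ΣF_rep = (-3.0432,5.9424)
p' = p + 1/8·F = (-3.3804,4.7428)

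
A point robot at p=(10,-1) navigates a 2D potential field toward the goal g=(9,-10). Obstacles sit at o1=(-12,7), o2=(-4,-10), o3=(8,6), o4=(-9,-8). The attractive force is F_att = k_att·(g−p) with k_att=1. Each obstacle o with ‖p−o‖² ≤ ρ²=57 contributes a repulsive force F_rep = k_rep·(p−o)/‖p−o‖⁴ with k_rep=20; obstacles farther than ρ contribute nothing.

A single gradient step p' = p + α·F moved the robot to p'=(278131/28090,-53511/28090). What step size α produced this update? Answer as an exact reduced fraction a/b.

α = 1/10

F_att = 1·(g−p) = 1·(-1,-9) = (-1.0000,-9.0000)
o1: d²=548 > ρ²=57 → inactive
o2: d²=277 > ρ²=57 → inactive
o3: d²=53 ≤ ρ²=57; F_rep = 20·(2,-7)/53² = (0.0142,-0.0498)
o4: d²=410 > ρ²=57 → inactive
F = F_att + ΣF_rep = (-0.9858,-9.0498)
Δp = p'−p = (-0.0986,-0.9050); α = Δx/Fx = (-2769/28090) / (-2769/2809) = 1/10
check: Δy/Fy = (-25421/28090) / (-25421/2809) = 1/10 ✓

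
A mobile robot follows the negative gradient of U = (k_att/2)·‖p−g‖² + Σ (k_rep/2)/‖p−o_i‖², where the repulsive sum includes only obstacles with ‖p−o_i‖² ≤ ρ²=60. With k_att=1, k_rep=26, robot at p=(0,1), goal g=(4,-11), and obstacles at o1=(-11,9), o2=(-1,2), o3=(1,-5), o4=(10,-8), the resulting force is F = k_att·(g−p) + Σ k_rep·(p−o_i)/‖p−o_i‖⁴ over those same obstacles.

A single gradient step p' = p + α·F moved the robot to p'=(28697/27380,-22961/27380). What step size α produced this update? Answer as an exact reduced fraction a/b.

F_att = 1·(g−p) = 1·(4,-12) = (4.0000,-12.0000)
o1: d²=185 > ρ²=60 → inactive
o2: d²=2 ≤ ρ²=60; F_rep = 26·(1,-1)/2² = (6.5000,-6.5000)
o3: d²=37 ≤ ρ²=60; F_rep = 26·(-1,6)/37² = (-0.0190,0.1140)
o4: d²=181 > ρ²=60 → inactive
F = F_att + ΣF_rep = (10.4810,-18.3860)
Δp = p'−p = (1.0481,-1.8386); α = Δx/Fx = (28697/27380) / (28697/2738) = 1/10
check: Δy/Fy = (-50341/27380) / (-50341/2738) = 1/10 ✓

α = 1/10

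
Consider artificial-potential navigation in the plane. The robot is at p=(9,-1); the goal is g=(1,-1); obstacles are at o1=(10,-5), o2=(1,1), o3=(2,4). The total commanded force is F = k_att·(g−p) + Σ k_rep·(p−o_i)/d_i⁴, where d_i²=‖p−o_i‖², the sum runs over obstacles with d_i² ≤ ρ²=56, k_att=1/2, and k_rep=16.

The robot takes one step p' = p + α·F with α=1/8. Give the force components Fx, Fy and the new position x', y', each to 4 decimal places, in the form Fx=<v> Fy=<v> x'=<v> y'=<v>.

Fx=-4.0554 Fy=0.2215 x'=8.4931 y'=-0.9723

F_att = 1/2·(g−p) = 1/2·(-8,0) = (-4.0000,0.0000)
o1: d²=17 ≤ ρ²=56; F_rep = 16·(-1,4)/17² = (-0.0554,0.2215)
o2: d²=68 > ρ²=56 → inactive
o3: d²=74 > ρ²=56 → inactive
F = F_att + ΣF_rep = (-4.0554,0.2215)
p' = p + 1/8·F = (8.4931,-0.9723)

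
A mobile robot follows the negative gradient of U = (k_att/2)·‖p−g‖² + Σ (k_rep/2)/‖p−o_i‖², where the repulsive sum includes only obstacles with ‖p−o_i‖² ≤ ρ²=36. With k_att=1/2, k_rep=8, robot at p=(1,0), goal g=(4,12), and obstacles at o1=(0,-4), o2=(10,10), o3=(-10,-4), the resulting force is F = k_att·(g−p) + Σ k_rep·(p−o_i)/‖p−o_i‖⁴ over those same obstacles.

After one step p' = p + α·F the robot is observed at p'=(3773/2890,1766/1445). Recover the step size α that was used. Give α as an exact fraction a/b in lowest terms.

α = 1/5

F_att = 1/2·(g−p) = 1/2·(3,12) = (1.5000,6.0000)
o1: d²=17 ≤ ρ²=36; F_rep = 8·(1,4)/17² = (0.0277,0.1107)
o2: d²=181 > ρ²=36 → inactive
o3: d²=137 > ρ²=36 → inactive
F = F_att + ΣF_rep = (1.5277,6.1107)
Δp = p'−p = (0.3055,1.2221); α = Δx/Fx = (883/2890) / (883/578) = 1/5
check: Δy/Fy = (1766/1445) / (1766/289) = 1/5 ✓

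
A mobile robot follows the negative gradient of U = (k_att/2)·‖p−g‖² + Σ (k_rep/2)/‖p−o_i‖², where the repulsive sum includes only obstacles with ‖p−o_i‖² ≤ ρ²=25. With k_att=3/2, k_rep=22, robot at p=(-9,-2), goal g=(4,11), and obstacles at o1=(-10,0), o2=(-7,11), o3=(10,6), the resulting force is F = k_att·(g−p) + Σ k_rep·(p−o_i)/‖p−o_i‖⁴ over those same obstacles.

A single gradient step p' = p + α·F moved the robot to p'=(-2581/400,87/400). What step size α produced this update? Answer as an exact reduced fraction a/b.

F_att = 3/2·(g−p) = 3/2·(13,13) = (19.5000,19.5000)
o1: d²=5 ≤ ρ²=25; F_rep = 22·(1,-2)/5² = (0.8800,-1.7600)
o2: d²=173 > ρ²=25 → inactive
o3: d²=425 > ρ²=25 → inactive
F = F_att + ΣF_rep = (20.3800,17.7400)
Δp = p'−p = (2.5475,2.2175); α = Δx/Fx = (1019/400) / (1019/50) = 1/8
check: Δy/Fy = (887/400) / (887/50) = 1/8 ✓

α = 1/8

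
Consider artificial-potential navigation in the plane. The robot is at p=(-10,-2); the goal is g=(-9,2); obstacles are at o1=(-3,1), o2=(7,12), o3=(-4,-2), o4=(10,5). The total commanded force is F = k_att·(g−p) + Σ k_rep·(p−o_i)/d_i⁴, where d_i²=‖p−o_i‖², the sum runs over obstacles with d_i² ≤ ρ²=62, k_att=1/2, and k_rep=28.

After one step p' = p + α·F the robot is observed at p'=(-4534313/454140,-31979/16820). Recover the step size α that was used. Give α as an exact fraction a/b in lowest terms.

α = 1/20

F_att = 1/2·(g−p) = 1/2·(1,4) = (0.5000,2.0000)
o1: d²=58 ≤ ρ²=62; F_rep = 28·(-7,-3)/58² = (-0.0583,-0.0250)
o2: d²=485 > ρ²=62 → inactive
o3: d²=36 ≤ ρ²=62; F_rep = 28·(-6,0)/36² = (-0.1296,0.0000)
o4: d²=449 > ρ²=62 → inactive
F = F_att + ΣF_rep = (0.3121,1.9750)
Δp = p'−p = (0.0156,0.0988); α = Δx/Fx = (7087/454140) / (7087/22707) = 1/20
check: Δy/Fy = (1661/16820) / (1661/841) = 1/20 ✓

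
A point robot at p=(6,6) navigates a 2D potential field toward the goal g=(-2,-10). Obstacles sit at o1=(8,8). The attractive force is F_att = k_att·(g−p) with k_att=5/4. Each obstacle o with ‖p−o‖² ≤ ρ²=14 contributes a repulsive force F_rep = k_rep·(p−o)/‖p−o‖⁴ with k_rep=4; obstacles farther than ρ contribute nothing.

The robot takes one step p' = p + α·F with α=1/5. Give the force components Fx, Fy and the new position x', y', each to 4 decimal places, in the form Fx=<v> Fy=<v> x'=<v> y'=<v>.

Fx=-10.1250 Fy=-20.1250 x'=3.9750 y'=1.9750

F_att = 5/4·(g−p) = 5/4·(-8,-16) = (-10.0000,-20.0000)
o1: d²=8 ≤ ρ²=14; F_rep = 4·(-2,-2)/8² = (-0.1250,-0.1250)
F = F_att + ΣF_rep = (-10.1250,-20.1250)
p' = p + 1/5·F = (3.9750,1.9750)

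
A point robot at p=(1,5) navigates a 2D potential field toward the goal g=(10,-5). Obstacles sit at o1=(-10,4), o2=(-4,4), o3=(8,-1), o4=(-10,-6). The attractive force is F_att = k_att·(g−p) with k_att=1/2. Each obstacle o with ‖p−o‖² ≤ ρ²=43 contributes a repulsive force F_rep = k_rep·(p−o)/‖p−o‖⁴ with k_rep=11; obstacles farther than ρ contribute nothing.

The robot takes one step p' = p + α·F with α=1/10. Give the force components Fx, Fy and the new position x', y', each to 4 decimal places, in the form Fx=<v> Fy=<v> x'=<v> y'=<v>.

Fx=4.5814 Fy=-4.9837 x'=1.4581 y'=4.5016

F_att = 1/2·(g−p) = 1/2·(9,-10) = (4.5000,-5.0000)
o1: d²=122 > ρ²=43 → inactive
o2: d²=26 ≤ ρ²=43; F_rep = 11·(5,1)/26² = (0.0814,0.0163)
o3: d²=85 > ρ²=43 → inactive
o4: d²=242 > ρ²=43 → inactive
F = F_att + ΣF_rep = (4.5814,-4.9837)
p' = p + 1/10·F = (1.4581,4.5016)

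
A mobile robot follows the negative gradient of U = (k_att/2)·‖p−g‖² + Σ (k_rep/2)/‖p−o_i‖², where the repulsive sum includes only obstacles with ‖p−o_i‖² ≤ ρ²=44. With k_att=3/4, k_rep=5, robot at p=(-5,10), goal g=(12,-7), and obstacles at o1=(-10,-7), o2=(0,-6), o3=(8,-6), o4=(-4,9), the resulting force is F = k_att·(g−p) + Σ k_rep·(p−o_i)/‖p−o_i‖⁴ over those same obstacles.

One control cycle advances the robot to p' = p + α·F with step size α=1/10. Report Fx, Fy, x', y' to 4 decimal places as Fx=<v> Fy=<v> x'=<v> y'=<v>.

Fx=11.5000 Fy=-11.5000 x'=-3.8500 y'=8.8500

F_att = 3/4·(g−p) = 3/4·(17,-17) = (12.7500,-12.7500)
o1: d²=314 > ρ²=44 → inactive
o2: d²=281 > ρ²=44 → inactive
o3: d²=425 > ρ²=44 → inactive
o4: d²=2 ≤ ρ²=44; F_rep = 5·(-1,1)/2² = (-1.2500,1.2500)
F = F_att + ΣF_rep = (11.5000,-11.5000)
p' = p + 1/10·F = (-3.8500,8.8500)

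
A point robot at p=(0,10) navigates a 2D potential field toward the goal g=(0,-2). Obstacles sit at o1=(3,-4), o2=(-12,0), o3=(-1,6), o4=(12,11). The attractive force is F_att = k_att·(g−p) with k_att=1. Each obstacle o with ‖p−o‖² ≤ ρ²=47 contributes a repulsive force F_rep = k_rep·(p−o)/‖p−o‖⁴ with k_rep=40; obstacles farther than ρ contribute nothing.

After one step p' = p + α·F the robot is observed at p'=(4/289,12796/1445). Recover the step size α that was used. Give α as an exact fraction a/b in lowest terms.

α = 1/10

F_att = 1·(g−p) = 1·(0,-12) = (0.0000,-12.0000)
o1: d²=205 > ρ²=47 → inactive
o2: d²=244 > ρ²=47 → inactive
o3: d²=17 ≤ ρ²=47; F_rep = 40·(1,4)/17² = (0.1384,0.5536)
o4: d²=145 > ρ²=47 → inactive
F = F_att + ΣF_rep = (0.1384,-11.4464)
Δp = p'−p = (0.0138,-1.1446); α = Δx/Fx = (4/289) / (40/289) = 1/10
check: Δy/Fy = (-1654/1445) / (-3308/289) = 1/10 ✓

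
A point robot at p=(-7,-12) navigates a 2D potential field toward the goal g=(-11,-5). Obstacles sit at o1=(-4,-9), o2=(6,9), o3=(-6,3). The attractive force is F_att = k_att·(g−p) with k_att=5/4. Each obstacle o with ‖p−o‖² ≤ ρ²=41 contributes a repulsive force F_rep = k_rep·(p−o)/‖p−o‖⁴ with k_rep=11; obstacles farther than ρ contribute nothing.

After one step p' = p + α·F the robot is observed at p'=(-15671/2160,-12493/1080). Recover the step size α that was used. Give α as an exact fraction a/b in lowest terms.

α = 1/20

F_att = 5/4·(g−p) = 5/4·(-4,7) = (-5.0000,8.7500)
o1: d²=18 ≤ ρ²=41; F_rep = 11·(-3,-3)/18² = (-0.1019,-0.1019)
o2: d²=610 > ρ²=41 → inactive
o3: d²=226 > ρ²=41 → inactive
F = F_att + ΣF_rep = (-5.1019,8.6481)
Δp = p'−p = (-0.2551,0.4324); α = Δx/Fx = (-551/2160) / (-551/108) = 1/20
check: Δy/Fy = (467/1080) / (467/54) = 1/20 ✓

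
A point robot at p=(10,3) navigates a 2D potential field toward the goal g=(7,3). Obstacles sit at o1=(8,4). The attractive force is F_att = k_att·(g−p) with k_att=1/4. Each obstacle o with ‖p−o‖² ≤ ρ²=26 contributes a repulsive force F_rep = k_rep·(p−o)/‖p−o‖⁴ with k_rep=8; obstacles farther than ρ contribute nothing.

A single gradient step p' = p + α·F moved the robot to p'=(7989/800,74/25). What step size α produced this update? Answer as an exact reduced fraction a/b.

α = 1/8

F_att = 1/4·(g−p) = 1/4·(-3,0) = (-0.7500,0.0000)
o1: d²=5 ≤ ρ²=26; F_rep = 8·(2,-1)/5² = (0.6400,-0.3200)
F = F_att + ΣF_rep = (-0.1100,-0.3200)
Δp = p'−p = (-0.0138,-0.0400); α = Δx/Fx = (-11/800) / (-11/100) = 1/8
check: Δy/Fy = (-1/25) / (-8/25) = 1/8 ✓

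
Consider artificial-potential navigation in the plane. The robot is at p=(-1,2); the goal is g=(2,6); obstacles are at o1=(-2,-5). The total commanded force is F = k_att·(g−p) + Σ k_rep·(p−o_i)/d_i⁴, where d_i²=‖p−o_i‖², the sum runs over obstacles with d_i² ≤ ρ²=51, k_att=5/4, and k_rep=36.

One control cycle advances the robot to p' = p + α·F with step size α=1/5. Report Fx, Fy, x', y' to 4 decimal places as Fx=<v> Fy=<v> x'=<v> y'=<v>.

Fx=3.7644 Fy=5.1008 x'=-0.2471 y'=3.0202

F_att = 5/4·(g−p) = 5/4·(3,4) = (3.7500,5.0000)
o1: d²=50 ≤ ρ²=51; F_rep = 36·(1,7)/50² = (0.0144,0.1008)
F = F_att + ΣF_rep = (3.7644,5.1008)
p' = p + 1/5·F = (-0.2471,3.0202)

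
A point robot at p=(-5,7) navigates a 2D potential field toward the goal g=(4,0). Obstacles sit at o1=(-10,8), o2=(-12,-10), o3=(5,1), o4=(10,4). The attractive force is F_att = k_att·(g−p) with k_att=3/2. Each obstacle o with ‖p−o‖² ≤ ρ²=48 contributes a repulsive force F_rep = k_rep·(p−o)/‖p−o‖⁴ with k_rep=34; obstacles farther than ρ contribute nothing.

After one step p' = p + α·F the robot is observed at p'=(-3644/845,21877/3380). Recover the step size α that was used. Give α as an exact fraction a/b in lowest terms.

α = 1/20

F_att = 3/2·(g−p) = 3/2·(9,-7) = (13.5000,-10.5000)
o1: d²=26 ≤ ρ²=48; F_rep = 34·(5,-1)/26² = (0.2515,-0.0503)
o2: d²=338 > ρ²=48 → inactive
o3: d²=136 > ρ²=48 → inactive
o4: d²=234 > ρ²=48 → inactive
F = F_att + ΣF_rep = (13.7515,-10.5503)
Δp = p'−p = (0.6876,-0.5275); α = Δx/Fx = (581/845) / (2324/169) = 1/20
check: Δy/Fy = (-1783/3380) / (-1783/169) = 1/20 ✓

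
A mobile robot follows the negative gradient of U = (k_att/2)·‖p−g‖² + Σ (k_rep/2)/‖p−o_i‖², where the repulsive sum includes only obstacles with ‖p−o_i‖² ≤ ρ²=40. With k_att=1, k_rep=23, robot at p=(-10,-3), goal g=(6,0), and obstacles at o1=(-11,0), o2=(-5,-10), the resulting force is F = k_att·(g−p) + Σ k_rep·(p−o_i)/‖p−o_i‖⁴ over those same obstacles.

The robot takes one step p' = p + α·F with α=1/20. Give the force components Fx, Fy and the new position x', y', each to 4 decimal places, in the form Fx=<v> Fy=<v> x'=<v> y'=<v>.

F_att = 1·(g−p) = 1·(16,3) = (16.0000,3.0000)
o1: d²=10 ≤ ρ²=40; F_rep = 23·(1,-3)/10² = (0.2300,-0.6900)
o2: d²=74 > ρ²=40 → inactive
F = F_att + ΣF_rep = (16.2300,2.3100)
p' = p + 1/20·F = (-9.1885,-2.8845)

Fx=16.2300 Fy=2.3100 x'=-9.1885 y'=-2.8845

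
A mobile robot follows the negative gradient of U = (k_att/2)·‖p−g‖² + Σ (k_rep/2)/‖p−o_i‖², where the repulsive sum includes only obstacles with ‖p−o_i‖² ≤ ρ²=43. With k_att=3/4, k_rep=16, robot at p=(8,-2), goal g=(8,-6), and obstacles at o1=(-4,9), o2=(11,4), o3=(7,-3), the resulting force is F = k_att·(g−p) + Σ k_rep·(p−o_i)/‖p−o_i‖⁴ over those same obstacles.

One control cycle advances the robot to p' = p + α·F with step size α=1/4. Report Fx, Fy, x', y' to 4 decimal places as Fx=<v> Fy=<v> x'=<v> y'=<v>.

F_att = 3/4·(g−p) = 3/4·(0,-4) = (0.0000,-3.0000)
o1: d²=265 > ρ²=43 → inactive
o2: d²=45 > ρ²=43 → inactive
o3: d²=2 ≤ ρ²=43; F_rep = 16·(1,1)/2² = (4.0000,4.0000)
F = F_att + ΣF_rep = (4.0000,1.0000)
p' = p + 1/4·F = (9.0000,-1.7500)

Fx=4.0000 Fy=1.0000 x'=9.0000 y'=-1.7500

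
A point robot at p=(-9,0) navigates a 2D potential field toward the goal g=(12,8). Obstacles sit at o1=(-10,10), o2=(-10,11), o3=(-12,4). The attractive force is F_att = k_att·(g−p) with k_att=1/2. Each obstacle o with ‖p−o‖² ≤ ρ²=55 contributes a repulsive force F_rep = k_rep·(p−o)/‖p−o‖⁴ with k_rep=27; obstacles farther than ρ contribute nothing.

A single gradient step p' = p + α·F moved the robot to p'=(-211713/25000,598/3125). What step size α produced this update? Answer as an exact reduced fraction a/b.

α = 1/20

F_att = 1/2·(g−p) = 1/2·(21,8) = (10.5000,4.0000)
o1: d²=101 > ρ²=55 → inactive
o2: d²=122 > ρ²=55 → inactive
o3: d²=25 ≤ ρ²=55; F_rep = 27·(3,-4)/25² = (0.1296,-0.1728)
F = F_att + ΣF_rep = (10.6296,3.8272)
Δp = p'−p = (0.5315,0.1914); α = Δx/Fx = (13287/25000) / (13287/1250) = 1/20
check: Δy/Fy = (598/3125) / (2392/625) = 1/20 ✓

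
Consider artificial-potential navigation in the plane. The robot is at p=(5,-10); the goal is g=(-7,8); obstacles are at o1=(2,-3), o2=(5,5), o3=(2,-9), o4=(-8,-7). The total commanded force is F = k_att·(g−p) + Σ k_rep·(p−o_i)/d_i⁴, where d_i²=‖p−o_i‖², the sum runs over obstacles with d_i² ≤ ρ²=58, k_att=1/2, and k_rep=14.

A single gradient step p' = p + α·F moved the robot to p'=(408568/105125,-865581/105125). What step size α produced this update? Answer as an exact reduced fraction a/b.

F_att = 1/2·(g−p) = 1/2·(-12,18) = (-6.0000,9.0000)
o1: d²=58 ≤ ρ²=58; F_rep = 14·(3,-7)/58² = (0.0125,-0.0291)
o2: d²=225 > ρ²=58 → inactive
o3: d²=10 ≤ ρ²=58; F_rep = 14·(3,-1)/10² = (0.4200,-0.1400)
o4: d²=178 > ρ²=58 → inactive
F = F_att + ΣF_rep = (-5.5675,8.8309)
Δp = p'−p = (-1.1135,1.7662); α = Δx/Fx = (-117057/105125) / (-117057/21025) = 1/5
check: Δy/Fy = (185669/105125) / (185669/21025) = 1/5 ✓

α = 1/5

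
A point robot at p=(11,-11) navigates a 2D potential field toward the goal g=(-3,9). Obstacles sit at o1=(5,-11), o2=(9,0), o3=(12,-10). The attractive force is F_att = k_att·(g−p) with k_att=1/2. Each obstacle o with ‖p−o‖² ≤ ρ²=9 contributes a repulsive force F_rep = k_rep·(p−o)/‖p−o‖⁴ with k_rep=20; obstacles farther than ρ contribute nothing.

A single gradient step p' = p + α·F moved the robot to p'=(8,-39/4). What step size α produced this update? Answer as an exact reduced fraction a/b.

α = 1/4

F_att = 1/2·(g−p) = 1/2·(-14,20) = (-7.0000,10.0000)
o1: d²=36 > ρ²=9 → inactive
o2: d²=125 > ρ²=9 → inactive
o3: d²=2 ≤ ρ²=9; F_rep = 20·(-1,-1)/2² = (-5.0000,-5.0000)
F = F_att + ΣF_rep = (-12.0000,5.0000)
Δp = p'−p = (-3.0000,1.2500); α = Δx/Fx = (-3) / (-12) = 1/4
check: Δy/Fy = (5/4) / (5) = 1/4 ✓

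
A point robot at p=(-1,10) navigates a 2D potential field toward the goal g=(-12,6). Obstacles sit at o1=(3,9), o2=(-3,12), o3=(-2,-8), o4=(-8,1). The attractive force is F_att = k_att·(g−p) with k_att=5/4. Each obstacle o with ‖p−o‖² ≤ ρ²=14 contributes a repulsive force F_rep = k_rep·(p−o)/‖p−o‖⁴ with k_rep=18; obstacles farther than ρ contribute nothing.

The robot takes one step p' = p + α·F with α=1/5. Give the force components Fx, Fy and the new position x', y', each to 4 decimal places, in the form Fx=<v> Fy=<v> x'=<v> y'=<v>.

F_att = 5/4·(g−p) = 5/4·(-11,-4) = (-13.7500,-5.0000)
o1: d²=17 > ρ²=14 → inactive
o2: d²=8 ≤ ρ²=14; F_rep = 18·(2,-2)/8² = (0.5625,-0.5625)
o3: d²=325 > ρ²=14 → inactive
o4: d²=130 > ρ²=14 → inactive
F = F_att + ΣF_rep = (-13.1875,-5.5625)
p' = p + 1/5·F = (-3.6375,8.8875)

Fx=-13.1875 Fy=-5.5625 x'=-3.6375 y'=8.8875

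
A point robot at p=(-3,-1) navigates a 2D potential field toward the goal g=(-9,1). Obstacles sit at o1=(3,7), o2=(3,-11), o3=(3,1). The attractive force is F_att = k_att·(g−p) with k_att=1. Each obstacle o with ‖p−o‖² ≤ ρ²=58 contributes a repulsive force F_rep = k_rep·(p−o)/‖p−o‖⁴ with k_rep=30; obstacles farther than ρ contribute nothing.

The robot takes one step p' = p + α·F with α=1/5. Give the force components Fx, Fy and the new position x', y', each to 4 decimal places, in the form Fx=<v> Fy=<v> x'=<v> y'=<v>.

Fx=-6.1125 Fy=1.9625 x'=-4.2225 y'=-0.6075

F_att = 1·(g−p) = 1·(-6,2) = (-6.0000,2.0000)
o1: d²=100 > ρ²=58 → inactive
o2: d²=136 > ρ²=58 → inactive
o3: d²=40 ≤ ρ²=58; F_rep = 30·(-6,-2)/40² = (-0.1125,-0.0375)
F = F_att + ΣF_rep = (-6.1125,1.9625)
p' = p + 1/5·F = (-4.2225,-0.6075)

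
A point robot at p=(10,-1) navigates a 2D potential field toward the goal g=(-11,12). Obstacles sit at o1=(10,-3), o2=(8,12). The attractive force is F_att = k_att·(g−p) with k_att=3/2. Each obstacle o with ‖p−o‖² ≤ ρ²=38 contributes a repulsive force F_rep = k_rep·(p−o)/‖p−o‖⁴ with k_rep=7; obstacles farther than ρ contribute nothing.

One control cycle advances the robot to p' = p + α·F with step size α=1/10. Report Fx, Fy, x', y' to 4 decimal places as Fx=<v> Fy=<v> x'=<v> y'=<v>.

Fx=-31.5000 Fy=20.3750 x'=6.8500 y'=1.0375

F_att = 3/2·(g−p) = 3/2·(-21,13) = (-31.5000,19.5000)
o1: d²=4 ≤ ρ²=38; F_rep = 7·(0,2)/4² = (0.0000,0.8750)
o2: d²=173 > ρ²=38 → inactive
F = F_att + ΣF_rep = (-31.5000,20.3750)
p' = p + 1/10·F = (6.8500,1.0375)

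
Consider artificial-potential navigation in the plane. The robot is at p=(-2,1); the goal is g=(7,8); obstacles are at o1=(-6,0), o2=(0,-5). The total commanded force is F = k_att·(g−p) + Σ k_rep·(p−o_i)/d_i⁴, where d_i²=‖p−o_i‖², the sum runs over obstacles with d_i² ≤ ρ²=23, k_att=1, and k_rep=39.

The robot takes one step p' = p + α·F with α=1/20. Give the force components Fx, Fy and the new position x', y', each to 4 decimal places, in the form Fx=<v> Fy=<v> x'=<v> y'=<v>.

Fx=9.5398 Fy=7.1349 x'=-1.5230 y'=1.3567

F_att = 1·(g−p) = 1·(9,7) = (9.0000,7.0000)
o1: d²=17 ≤ ρ²=23; F_rep = 39·(4,1)/17² = (0.5398,0.1349)
o2: d²=40 > ρ²=23 → inactive
F = F_att + ΣF_rep = (9.5398,7.1349)
p' = p + 1/20·F = (-1.5230,1.3567)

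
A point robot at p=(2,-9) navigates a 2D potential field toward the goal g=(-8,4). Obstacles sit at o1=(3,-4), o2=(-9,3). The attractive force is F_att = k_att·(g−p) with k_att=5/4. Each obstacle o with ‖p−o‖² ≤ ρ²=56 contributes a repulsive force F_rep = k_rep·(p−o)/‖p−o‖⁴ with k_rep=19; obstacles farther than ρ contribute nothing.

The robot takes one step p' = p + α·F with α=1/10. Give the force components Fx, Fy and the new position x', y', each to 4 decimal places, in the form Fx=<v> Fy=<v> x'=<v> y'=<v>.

F_att = 5/4·(g−p) = 5/4·(-10,13) = (-12.5000,16.2500)
o1: d²=26 ≤ ρ²=56; F_rep = 19·(-1,-5)/26² = (-0.0281,-0.1405)
o2: d²=265 > ρ²=56 → inactive
F = F_att + ΣF_rep = (-12.5281,16.1095)
p' = p + 1/10·F = (0.7472,-7.3891)

Fx=-12.5281 Fy=16.1095 x'=0.7472 y'=-7.3891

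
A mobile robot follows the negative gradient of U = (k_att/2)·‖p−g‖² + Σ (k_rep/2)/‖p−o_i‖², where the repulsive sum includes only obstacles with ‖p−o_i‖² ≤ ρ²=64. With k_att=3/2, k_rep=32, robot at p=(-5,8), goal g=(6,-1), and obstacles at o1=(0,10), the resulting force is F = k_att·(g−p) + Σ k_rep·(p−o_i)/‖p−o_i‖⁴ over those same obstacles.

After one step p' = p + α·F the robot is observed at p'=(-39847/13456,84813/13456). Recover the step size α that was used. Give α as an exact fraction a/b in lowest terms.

α = 1/8

F_att = 3/2·(g−p) = 3/2·(11,-9) = (16.5000,-13.5000)
o1: d²=29 ≤ ρ²=64; F_rep = 32·(-5,-2)/29² = (-0.1902,-0.0761)
F = F_att + ΣF_rep = (16.3098,-13.5761)
Δp = p'−p = (2.0387,-1.6970); α = Δx/Fx = (27433/13456) / (27433/1682) = 1/8
check: Δy/Fy = (-22835/13456) / (-22835/1682) = 1/8 ✓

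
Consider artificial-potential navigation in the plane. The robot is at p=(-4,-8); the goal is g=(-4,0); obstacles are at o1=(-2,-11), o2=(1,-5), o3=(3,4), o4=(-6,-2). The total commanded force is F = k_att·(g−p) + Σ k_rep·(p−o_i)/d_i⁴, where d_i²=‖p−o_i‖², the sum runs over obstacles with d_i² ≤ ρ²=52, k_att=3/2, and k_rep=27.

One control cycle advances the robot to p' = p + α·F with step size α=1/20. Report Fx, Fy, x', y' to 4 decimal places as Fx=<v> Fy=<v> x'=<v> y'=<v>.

Fx=-0.4026 Fy=12.3080 x'=-4.0201 y'=-7.3846

F_att = 3/2·(g−p) = 3/2·(0,8) = (0.0000,12.0000)
o1: d²=13 ≤ ρ²=52; F_rep = 27·(-2,3)/13² = (-0.3195,0.4793)
o2: d²=34 ≤ ρ²=52; F_rep = 27·(-5,-3)/34² = (-0.1168,-0.0701)
o3: d²=193 > ρ²=52 → inactive
o4: d²=40 ≤ ρ²=52; F_rep = 27·(2,-6)/40² = (0.0338,-0.1013)
F = F_att + ΣF_rep = (-0.4026,12.3080)
p' = p + 1/20·F = (-4.0201,-7.3846)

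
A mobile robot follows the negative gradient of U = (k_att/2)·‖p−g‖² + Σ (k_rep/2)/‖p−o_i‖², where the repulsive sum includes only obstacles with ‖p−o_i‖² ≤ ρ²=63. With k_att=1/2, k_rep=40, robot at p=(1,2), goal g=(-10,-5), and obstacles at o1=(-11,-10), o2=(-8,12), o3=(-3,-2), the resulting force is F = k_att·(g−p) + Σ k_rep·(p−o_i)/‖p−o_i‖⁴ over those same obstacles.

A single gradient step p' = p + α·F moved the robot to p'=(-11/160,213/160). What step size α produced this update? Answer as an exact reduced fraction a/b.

α = 1/5

F_att = 1/2·(g−p) = 1/2·(-11,-7) = (-5.5000,-3.5000)
o1: d²=288 > ρ²=63 → inactive
o2: d²=181 > ρ²=63 → inactive
o3: d²=32 ≤ ρ²=63; F_rep = 40·(4,4)/32² = (0.1562,0.1562)
F = F_att + ΣF_rep = (-5.3438,-3.3438)
Δp = p'−p = (-1.0688,-0.6687); α = Δx/Fx = (-171/160) / (-171/32) = 1/5
check: Δy/Fy = (-107/160) / (-107/32) = 1/5 ✓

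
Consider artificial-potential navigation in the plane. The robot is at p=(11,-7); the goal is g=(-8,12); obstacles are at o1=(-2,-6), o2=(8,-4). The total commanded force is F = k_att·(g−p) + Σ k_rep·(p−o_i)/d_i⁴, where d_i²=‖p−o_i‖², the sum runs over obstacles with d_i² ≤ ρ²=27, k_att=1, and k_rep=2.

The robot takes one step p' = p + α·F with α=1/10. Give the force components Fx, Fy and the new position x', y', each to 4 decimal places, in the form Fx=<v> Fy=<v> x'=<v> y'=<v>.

F_att = 1·(g−p) = 1·(-19,19) = (-19.0000,19.0000)
o1: d²=170 > ρ²=27 → inactive
o2: d²=18 ≤ ρ²=27; F_rep = 2·(3,-3)/18² = (0.0185,-0.0185)
F = F_att + ΣF_rep = (-18.9815,18.9815)
p' = p + 1/10·F = (9.1019,-5.1019)

Fx=-18.9815 Fy=18.9815 x'=9.1019 y'=-5.1019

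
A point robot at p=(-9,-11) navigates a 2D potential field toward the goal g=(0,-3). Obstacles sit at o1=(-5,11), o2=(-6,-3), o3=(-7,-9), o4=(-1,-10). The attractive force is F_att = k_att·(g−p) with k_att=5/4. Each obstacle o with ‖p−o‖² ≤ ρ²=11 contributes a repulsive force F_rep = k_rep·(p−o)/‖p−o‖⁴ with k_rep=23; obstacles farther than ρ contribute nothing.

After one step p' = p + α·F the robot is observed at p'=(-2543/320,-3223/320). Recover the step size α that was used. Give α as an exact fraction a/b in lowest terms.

α = 1/10

F_att = 5/4·(g−p) = 5/4·(9,8) = (11.2500,10.0000)
o1: d²=500 > ρ²=11 → inactive
o2: d²=73 > ρ²=11 → inactive
o3: d²=8 ≤ ρ²=11; F_rep = 23·(-2,-2)/8² = (-0.7188,-0.7188)
o4: d²=65 > ρ²=11 → inactive
F = F_att + ΣF_rep = (10.5312,9.2812)
Δp = p'−p = (1.0531,0.9281); α = Δx/Fx = (337/320) / (337/32) = 1/10
check: Δy/Fy = (297/320) / (297/32) = 1/10 ✓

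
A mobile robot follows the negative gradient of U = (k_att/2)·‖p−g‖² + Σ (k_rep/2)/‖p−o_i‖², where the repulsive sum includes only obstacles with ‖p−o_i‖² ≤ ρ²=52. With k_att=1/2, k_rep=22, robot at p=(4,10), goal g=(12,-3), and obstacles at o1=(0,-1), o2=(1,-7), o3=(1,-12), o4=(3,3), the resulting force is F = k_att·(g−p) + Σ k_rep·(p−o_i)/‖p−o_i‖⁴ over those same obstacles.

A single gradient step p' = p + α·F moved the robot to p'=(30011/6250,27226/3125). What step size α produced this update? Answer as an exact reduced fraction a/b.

F_att = 1/2·(g−p) = 1/2·(8,-13) = (4.0000,-6.5000)
o1: d²=137 > ρ²=52 → inactive
o2: d²=298 > ρ²=52 → inactive
o3: d²=493 > ρ²=52 → inactive
o4: d²=50 ≤ ρ²=52; F_rep = 22·(1,7)/50² = (0.0088,0.0616)
F = F_att + ΣF_rep = (4.0088,-6.4384)
Δp = p'−p = (0.8018,-1.2877); α = Δx/Fx = (5011/6250) / (5011/1250) = 1/5
check: Δy/Fy = (-4024/3125) / (-4024/625) = 1/5 ✓

α = 1/5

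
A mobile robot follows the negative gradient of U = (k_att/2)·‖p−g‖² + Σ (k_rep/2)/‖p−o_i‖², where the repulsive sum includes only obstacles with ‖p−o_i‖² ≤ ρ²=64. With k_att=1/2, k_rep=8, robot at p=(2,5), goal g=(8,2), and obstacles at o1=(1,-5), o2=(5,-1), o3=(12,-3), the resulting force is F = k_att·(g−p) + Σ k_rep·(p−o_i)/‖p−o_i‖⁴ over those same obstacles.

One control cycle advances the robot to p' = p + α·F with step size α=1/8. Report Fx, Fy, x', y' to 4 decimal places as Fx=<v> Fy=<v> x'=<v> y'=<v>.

F_att = 1/2·(g−p) = 1/2·(6,-3) = (3.0000,-1.5000)
o1: d²=101 > ρ²=64 → inactive
o2: d²=45 ≤ ρ²=64; F_rep = 8·(-3,6)/45² = (-0.0119,0.0237)
o3: d²=164 > ρ²=64 → inactive
F = F_att + ΣF_rep = (2.9881,-1.4763)
p' = p + 1/8·F = (2.3735,4.8155)

Fx=2.9881 Fy=-1.4763 x'=2.3735 y'=4.8155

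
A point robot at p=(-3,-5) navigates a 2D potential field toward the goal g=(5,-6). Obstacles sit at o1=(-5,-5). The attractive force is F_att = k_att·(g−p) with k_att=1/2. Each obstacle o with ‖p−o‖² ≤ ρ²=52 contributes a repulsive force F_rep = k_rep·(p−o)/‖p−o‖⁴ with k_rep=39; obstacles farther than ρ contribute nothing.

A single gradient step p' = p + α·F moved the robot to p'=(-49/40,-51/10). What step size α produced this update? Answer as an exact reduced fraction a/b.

F_att = 1/2·(g−p) = 1/2·(8,-1) = (4.0000,-0.5000)
o1: d²=4 ≤ ρ²=52; F_rep = 39·(2,0)/4² = (4.8750,0.0000)
F = F_att + ΣF_rep = (8.8750,-0.5000)
Δp = p'−p = (1.7750,-0.1000); α = Δx/Fx = (71/40) / (71/8) = 1/5
check: Δy/Fy = (-1/10) / (-1/2) = 1/5 ✓

α = 1/5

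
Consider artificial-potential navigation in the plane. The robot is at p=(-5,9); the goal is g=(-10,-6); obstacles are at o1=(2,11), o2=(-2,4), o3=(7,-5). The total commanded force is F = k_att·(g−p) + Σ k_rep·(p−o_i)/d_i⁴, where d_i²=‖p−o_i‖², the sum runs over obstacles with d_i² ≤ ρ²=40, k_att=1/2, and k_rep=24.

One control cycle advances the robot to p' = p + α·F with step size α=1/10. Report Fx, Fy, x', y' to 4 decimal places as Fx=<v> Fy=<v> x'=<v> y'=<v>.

F_att = 1/2·(g−p) = 1/2·(-5,-15) = (-2.5000,-7.5000)
o1: d²=53 > ρ²=40 → inactive
o2: d²=34 ≤ ρ²=40; F_rep = 24·(-3,5)/34² = (-0.0623,0.1038)
o3: d²=340 > ρ²=40 → inactive
F = F_att + ΣF_rep = (-2.5623,-7.3962)
p' = p + 1/10·F = (-5.2562,8.2604)

Fx=-2.5623 Fy=-7.3962 x'=-5.2562 y'=8.2604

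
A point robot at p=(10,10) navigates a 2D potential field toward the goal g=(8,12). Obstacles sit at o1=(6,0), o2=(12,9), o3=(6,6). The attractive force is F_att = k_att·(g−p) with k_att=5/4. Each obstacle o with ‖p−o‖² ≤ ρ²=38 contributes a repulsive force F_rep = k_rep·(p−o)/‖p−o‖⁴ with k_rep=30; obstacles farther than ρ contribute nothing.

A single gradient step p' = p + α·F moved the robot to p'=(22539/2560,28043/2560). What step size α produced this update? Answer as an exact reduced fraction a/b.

F_att = 5/4·(g−p) = 5/4·(-2,2) = (-2.5000,2.5000)
o1: d²=116 > ρ²=38 → inactive
o2: d²=5 ≤ ρ²=38; F_rep = 30·(-2,1)/5² = (-2.4000,1.2000)
o3: d²=32 ≤ ρ²=38; F_rep = 30·(4,4)/32² = (0.1172,0.1172)
F = F_att + ΣF_rep = (-4.7828,3.8172)
Δp = p'−p = (-1.1957,0.9543); α = Δx/Fx = (-3061/2560) / (-3061/640) = 1/4
check: Δy/Fy = (2443/2560) / (2443/640) = 1/4 ✓

α = 1/4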